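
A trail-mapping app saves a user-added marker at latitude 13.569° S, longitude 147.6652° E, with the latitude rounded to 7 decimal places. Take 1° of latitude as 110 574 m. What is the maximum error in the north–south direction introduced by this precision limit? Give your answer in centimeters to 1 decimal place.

Rounding to 7 decimal places leaves the latitude within ±5e-08° of the true value.
Along the meridian that is 5e-08° × 110574 m/° = 0.0055287 m.
That is 0.0055287 m = 0.55287 cm.

0.6 centimeters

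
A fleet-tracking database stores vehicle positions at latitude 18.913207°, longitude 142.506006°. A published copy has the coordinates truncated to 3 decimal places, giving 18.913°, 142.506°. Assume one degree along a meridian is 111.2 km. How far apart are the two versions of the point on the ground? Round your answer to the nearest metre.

23 metres

The latitude changed by +0.000207° and the longitude by +0.000006°.
North–south shift: 0.000207 × 111200 = 23.0184 m.
East–west at this latitude: 0.000006° × 111200 × cos 18.913° ≈ 0.000006 × 105197 = 0.631179 m.
Combined displacement = (23.0184² + 0.631179²)^½ ≈ 23.0271 m.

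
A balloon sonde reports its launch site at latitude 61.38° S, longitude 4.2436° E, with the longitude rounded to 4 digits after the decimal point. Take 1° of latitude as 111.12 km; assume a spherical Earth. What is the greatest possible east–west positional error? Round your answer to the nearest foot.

Rounding to 4 decimal places leaves the longitude within ±5e-05° of the true value.
One degree of longitude at 61.38° is 111120 × cos 61.38° ≈ 111120 × 0.4790 = 53226.3 m.
Maximum E–W displacement: 5e-05 × 53226.3 = 2.66131 m.
In feet: 2.66131 m ÷ 0.3048 ≈ 8.7313 ft.

9 feet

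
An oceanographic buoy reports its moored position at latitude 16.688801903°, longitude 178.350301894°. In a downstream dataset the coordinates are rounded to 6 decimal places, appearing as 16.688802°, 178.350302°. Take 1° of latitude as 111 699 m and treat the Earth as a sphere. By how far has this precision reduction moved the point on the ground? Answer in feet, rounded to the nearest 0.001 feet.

0.051 feet

Δlat = 16.688801903 − 16.688802 = -0.000000097°; Δlon = 178.350301894 − 178.350302 = -0.000000106°.
N–S: -0.000000097° × 111699 m/° = -0.0108348 m.
E–W at 16.6888°: -0.000000106° × 111699 × cos 16.6888° = -0.000000106 × 111699 × 0.9579 ≈ -0.0113414 m.
Distance: √(0.0108348² + 0.0113414²) ≈ 0.015685 m.
Converting: 0.015685 m × 3.2808 ft/m ≈ 0.05146 ft.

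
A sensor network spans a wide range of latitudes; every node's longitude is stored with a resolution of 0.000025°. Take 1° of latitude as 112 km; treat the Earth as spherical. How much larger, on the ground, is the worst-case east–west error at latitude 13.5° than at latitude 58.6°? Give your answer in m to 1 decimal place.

With a 0.000025° grid the true value lies within half a step, ±0.000025°/2 = ±1.25e-05°, of the stored one.
Error at 13.5° = 1.25e-05° × 112000 × cos 13.5° ≈ 1.4 × 0.9724 = 1.3613 m.
Error at 58.6° = 1.25e-05° × 112000 × cos 58.6° ≈ 1.4 × 0.5210 = 0.72941 m.
Difference: 1.3613 − 0.72941 = 0.6319 m.

0.6 m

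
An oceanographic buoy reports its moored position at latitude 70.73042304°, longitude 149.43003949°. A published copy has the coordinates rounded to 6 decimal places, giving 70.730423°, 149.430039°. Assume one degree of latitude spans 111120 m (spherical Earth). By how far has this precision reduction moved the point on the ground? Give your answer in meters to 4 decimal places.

Δlat = 70.73042304 − 70.730423 = +0.00000004°; Δlon = 149.43003949 − 149.430039 = +0.00000049°.
N–S: 0.00000004° × 111120 m/° = 0.0044448 m.
E–W at 70.7304°: 0.00000049° × 111120 × cos 70.7304° = 0.00000049 × 111120 × 0.3300 ≈ 0.0179688 m.
Hypotenuse of the two orthogonal shifts: √(0.0044448² + 0.0179688²) = 0.0185104 m.

0.0185 meters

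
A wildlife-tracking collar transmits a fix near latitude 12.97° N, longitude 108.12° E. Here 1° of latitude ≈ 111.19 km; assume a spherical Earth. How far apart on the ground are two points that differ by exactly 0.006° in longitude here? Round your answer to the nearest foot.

2133 feet

At 12.97° a degree of longitude is 111190 × cos 12.97° ≈ 108353 m, so 0.006° corresponds to 650.12 m.
In feet: 650.12 m ÷ 0.3048 ≈ 2132.9 ft.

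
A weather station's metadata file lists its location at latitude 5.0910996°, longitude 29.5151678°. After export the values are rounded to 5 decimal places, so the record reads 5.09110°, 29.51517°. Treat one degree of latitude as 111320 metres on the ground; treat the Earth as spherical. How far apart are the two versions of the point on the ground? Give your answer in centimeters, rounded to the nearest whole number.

25 centimeters

Δlat = 5.0910996 − 5.09110 = -0.0000004°; Δlon = 29.5151678 − 29.51517 = -0.0000022°.
North–south shift: -0.0000004 × 111320 = -0.044528 m.
E–W at 5.0911°: -0.0000022° × 111320 × cos 5.0911° = -0.0000022 × 111320 × 0.9961 ≈ -0.243938 m.
Hypotenuse of the two orthogonal shifts: √(0.044528² + 0.243938²) = 0.247969 m.
That is 0.247969 m = 24.797 cm.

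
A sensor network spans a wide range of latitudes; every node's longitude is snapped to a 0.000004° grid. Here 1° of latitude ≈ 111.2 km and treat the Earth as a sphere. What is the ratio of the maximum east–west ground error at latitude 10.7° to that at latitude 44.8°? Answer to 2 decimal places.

With a 0.000004° grid the true value lies within half a step, ±0.000004°/2 = ±2e-06°, of the stored one.
Error at 10.7° = 2e-06° × 111200 × cos 10.7° ≈ 0.2224 × 0.9826 = 0.21853 m.
At 44.8°: 2e-06° × 111200 × cos 44.8° = 2e-06 × 111200 × 0.7096 ≈ 0.15781 m.
Ratio: 0.21853 / 0.15781 = cos 10.7° / cos 44.8° ≈ 1.3848.

1.38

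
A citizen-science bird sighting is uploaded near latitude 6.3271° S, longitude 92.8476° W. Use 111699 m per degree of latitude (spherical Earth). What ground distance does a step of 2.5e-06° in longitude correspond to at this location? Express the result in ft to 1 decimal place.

2.5e-06° of longitude at 6.3271° is 2.5e-06 × 111699 × cos 6.3271° ≈ 2.5e-06 × 111019 = 0.277547 m.
Converting: 0.277547 m × 3.2808 ft/m ≈ 0.91059 ft.

0.9 ft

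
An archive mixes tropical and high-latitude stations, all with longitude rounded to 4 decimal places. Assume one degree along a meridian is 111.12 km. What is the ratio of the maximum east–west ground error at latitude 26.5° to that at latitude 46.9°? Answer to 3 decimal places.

1.310

Rounding to 4 decimal places leaves the longitude within ±5e-05° of the true value.
At 26.5°: 5e-05° × 111120 × cos 26.5° = 5e-05 × 111120 × 0.8949 ≈ 4.9723 m.
At 46.9°: 5e-05° × 111120 × cos 46.9° = 5e-05 × 111120 × 0.6833 ≈ 3.7963 m.
Ratio: 4.9723 / 3.7963 = cos 26.5° / cos 46.9° ≈ 1.3098.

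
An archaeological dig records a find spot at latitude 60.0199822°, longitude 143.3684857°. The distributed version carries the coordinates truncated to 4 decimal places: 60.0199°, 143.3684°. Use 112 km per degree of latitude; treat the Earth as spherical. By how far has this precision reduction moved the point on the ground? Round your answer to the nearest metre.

The latitude changed by +0.0000822° and the longitude by +0.0000857°.
N–S: 0.0000822° × 112000 m/° = 9.2064 m.
E–W at 60.0199°: 0.0000857° × 112000 × cos 60.0199° = 0.0000857 × 112000 × 0.4997 ≈ 4.79631 m.
Distance: √(9.2064² + 4.79631²) ≈ 10.3809 m.

10 metres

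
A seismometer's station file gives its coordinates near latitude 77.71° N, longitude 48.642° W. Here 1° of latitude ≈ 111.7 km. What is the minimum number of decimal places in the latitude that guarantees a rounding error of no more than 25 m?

4 decimal places

One degree of latitude covers 111700 m.
N decimal places → at most half a unit in the last place, 0.5 × 10⁻ᴺ° = 111700/2 × 10⁻ᴺ m.
Setting 55850 × 10⁻ᴺ ≤ 25 gives 10ᴺ ≥ 2234, i.e. N ≥ 3.35.
N = 3 would give 55.9 m (too coarse); N = 4 gives 5.58 m ≤ 25 m.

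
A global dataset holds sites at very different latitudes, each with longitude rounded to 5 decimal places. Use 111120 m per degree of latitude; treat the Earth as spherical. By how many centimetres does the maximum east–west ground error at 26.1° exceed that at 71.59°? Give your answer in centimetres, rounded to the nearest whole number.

32 centimetres

Rounding to 5 decimal places leaves the longitude within ±5e-06° of the true value.
Error at 26.1° = 5e-06° × 111120 × cos 26.1° ≈ 0.5556 × 0.8980 = 0.49894 m.
Error at 71.59° = 5e-06° × 111120 × cos 71.59° ≈ 0.5556 × 0.3158 = 0.17547 m.
So the lower-latitude error exceeds the higher by 0.49894 − 0.17547 = 0.32348 m.
That is 0.323478 m = 32.348 cm.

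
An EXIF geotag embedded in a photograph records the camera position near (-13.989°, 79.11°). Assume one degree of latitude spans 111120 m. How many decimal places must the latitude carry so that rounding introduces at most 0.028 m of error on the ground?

7

One degree of latitude covers 111120 m.
With N decimal places the half-ulp bound is 0.5·10⁻ᴺ°, or 0.5·10⁻ᴺ × 111120 m on the ground.
Setting 55560 × 10⁻ᴺ ≤ 0.028 gives 10ᴺ ≥ 1.984e+06, i.e. N ≥ 6.30.
At 6 places the error can reach 0.0556 m, but 7 places keeps it to 0.00556 m.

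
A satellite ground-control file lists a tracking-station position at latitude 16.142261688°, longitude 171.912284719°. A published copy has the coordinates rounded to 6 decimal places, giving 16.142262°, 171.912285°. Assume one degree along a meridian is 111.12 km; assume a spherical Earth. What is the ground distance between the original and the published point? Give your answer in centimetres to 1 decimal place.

Δlat = 16.142261688 − 16.142262 = -0.000000312°; Δlon = 171.912284719 − 171.912285 = -0.000000281°.
North–south shift: -0.000000312 × 111120 = -0.0346694 m.
East–west at this latitude: -0.000000281° × 111120 × cos 16.1423° ≈ -0.000000281 × 106739 = -0.0299937 m.
Hypotenuse of the two orthogonal shifts: √(0.0346694² + 0.0299937²) = 0.0458431 m.
That is 0.0458431 m = 4.5843 cm.

4.6 centimetres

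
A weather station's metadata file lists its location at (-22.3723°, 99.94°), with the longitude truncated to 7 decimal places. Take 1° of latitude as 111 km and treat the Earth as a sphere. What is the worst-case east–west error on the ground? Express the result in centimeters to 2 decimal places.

1.03 centimeters

Truncating at 7 decimal places can drop up to a full unit in the last place, so the longitude may be off by as much as 1e-07°.
Parallels shrink by cos φ, so at 22.3723° a degree of longitude is 111000 × 0.9247 ≈ 102645 m.
Maximum E–W displacement: 1e-07 × 102645 = 0.0102645 m.
That is 0.0102645 m = 1.0265 cm.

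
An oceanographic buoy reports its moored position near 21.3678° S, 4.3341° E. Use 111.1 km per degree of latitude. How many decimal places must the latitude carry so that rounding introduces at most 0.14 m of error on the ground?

6

One degree of latitude covers 111100 m.
Rounding to N decimal places gives at most 0.5 × 10⁻ᴺ degrees of error, i.e. 0.5 × 10⁻ᴺ × 111100 m.
Need 0.5 × 111100 × 10⁻ᴺ ≤ 0.14 → 10⁻ᴺ ≤ 2.520e-06, so N ≥ 5.60.
At 5 places the error can reach 0.555 m, but 6 places keeps it to 0.0555 m.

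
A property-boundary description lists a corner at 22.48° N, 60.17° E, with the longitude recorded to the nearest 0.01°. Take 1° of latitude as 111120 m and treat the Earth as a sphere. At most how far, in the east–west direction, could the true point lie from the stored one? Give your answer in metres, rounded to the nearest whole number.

Rounding to 2 decimal places leaves the longitude within ±0.005° of the true value.
Parallels shrink by cos φ, so at 22.48° a degree of longitude is 111120 × 0.9240 ≈ 102676 m.
East–west error: 0.005° × 102676 m/° ≈ 513.382 m.

513 metres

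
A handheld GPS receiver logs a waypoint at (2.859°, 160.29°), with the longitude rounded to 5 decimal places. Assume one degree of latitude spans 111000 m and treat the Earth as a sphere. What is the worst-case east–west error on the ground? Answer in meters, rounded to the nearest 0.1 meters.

0.6 meters

Rounding to 5 decimal places leaves the longitude within ±5e-06° of the true value.
At latitude 2.859° a degree of longitude spans 111000 m × cos 2.859° = 111000 × 0.9988 ≈ 110862 m.
East–west error: 5e-06° × 110862 m/° ≈ 0.554309 m.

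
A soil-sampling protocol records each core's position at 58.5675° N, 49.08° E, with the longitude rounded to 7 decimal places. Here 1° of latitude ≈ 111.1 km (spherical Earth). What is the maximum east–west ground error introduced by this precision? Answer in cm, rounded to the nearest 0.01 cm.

Rounding to 7 decimal places leaves the longitude within ±5e-08° of the true value.
One degree of longitude at 58.5675° is 111100 × cos 58.5675° ≈ 111100 × 0.5215 = 57938 m.
Maximum E–W displacement: 5e-08 × 57938 = 0.0028969 m.
That is 0.0028969 m = 0.28969 cm.

0.29 cm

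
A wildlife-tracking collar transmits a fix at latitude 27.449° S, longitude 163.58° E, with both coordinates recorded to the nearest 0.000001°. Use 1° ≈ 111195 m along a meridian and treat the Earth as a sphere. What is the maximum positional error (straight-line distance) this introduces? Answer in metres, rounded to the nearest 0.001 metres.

Rounding to 6 decimal places leaves each coordinate within ±5e-07° of the true value.
N–S: 5e-07° × 111195 m/° = 0.0555975 m.
Longitude error → 5e-07 × 111195 × cos 27.449° = 5e-07 × 111195 × 0.8874 ≈ 0.0493384 m.
The two errors are perpendicular, so the maximum displacement is √(0.0555975² + 0.0493384²) ≈ 0.0743328 m.

0.074 metres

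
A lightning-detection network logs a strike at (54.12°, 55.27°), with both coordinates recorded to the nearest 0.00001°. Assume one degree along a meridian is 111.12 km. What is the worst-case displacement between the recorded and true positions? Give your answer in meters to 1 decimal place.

0.6 meters

Rounding to 5 decimal places leaves each coordinate within ±5e-06° of the true value.
Latitude error → 5e-06 × 111120 = 0.5556 m along the meridian.
E–W at 54.12°: 5e-06° × 111120 × cos 54.12° = 5e-06 × 111120 × 0.5861 ≈ 0.325631 m.
The two errors are perpendicular, so the maximum displacement is √(0.5556² + 0.325631²) ≈ 0.643993 m.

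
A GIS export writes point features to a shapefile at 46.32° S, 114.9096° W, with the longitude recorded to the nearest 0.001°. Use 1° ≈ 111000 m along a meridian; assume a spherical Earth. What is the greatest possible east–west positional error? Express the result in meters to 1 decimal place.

Rounding to 3 decimal places leaves the longitude within ±0.0005° of the true value.
At latitude 46.32° a degree of longitude spans 111000 m × cos 46.32° = 111000 × 0.6906 ≈ 76659.9 m.
So at most 0.0005° × 76659.9 ≈ 38.33 m east–west.

38.3 meters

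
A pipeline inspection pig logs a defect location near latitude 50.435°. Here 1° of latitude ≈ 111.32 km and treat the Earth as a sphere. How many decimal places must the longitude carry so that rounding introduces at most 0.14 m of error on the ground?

6 decimal places

At 50.435° one degree of longitude covers 111320 × cos 50.435° ≈ 111320 × 0.6370 ≈ 70905.6 m.
N decimal places → at most half a unit in the last place, 0.5 × 10⁻ᴺ° = 70905.6/2 × 10⁻ᴺ m.
Need 0.5 × 70905.6 × 10⁻ᴺ ≤ 0.14 → 10⁻ᴺ ≤ 3.949e-06, so N ≥ 5.40.
N = 5 would give 0.355 m (too coarse); N = 6 gives 0.0355 m ≤ 0.14 m.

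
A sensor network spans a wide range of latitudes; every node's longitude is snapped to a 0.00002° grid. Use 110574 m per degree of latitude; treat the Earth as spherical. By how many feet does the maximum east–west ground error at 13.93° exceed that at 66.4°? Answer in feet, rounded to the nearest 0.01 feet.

With a 0.00002° grid the true value lies within half a step, ±0.00002°/2 = ±1e-05°, of the stored one.
At 13.93°: 1e-05° × 110574 × cos 13.93° = 1e-05 × 110574 × 0.9706 ≈ 1.0732 m.
At 66.4°: 1e-05° × 110574 × cos 66.4° = 1e-05 × 110574 × 0.4003 ≈ 0.44268 m.
So the lower-latitude error exceeds the higher by 1.0732 − 0.44268 = 0.63054 m.
Converting: 0.630539 m × 3.2808 ft/m ≈ 2.0687 ft.

2.07 feet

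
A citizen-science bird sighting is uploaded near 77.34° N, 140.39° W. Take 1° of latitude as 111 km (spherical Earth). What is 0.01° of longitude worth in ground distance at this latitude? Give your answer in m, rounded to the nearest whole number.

243 m

0.01° of longitude at 77.34° is 0.01 × 111000 × cos 77.34° ≈ 0.01 × 24327.3 = 243.273 m.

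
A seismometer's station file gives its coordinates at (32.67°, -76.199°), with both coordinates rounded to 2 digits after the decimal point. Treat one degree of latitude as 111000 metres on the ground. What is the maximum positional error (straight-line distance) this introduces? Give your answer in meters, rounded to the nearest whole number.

Rounding to 2 decimal places leaves each coordinate within ±0.005° of the true value.
North–south component: 0.005° × 111000 = 555 m.
Longitude error → 0.005 × 111000 × cos 32.67° = 0.005 × 111000 × 0.8418 ≈ 467.195 m.
Combining orthogonally: (555² + 467.195²)^½ ≈ 725.463 m.

725 meters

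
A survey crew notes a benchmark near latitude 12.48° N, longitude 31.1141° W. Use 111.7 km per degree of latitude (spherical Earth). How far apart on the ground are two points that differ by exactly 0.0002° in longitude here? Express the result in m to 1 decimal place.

0.0002° of longitude at 12.48° is 0.0002 × 111700 × cos 12.48° ≈ 0.0002 × 109061 = 21.8121 m.

21.8 m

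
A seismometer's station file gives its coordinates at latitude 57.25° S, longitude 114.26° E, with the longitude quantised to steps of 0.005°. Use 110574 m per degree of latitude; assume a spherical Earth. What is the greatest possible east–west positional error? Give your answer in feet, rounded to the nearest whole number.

With a 0.005° grid the true value lies within half a step, ±0.005°/2 = ±0.0025°, of the stored one.
Parallels shrink by cos φ, so at 57.25° a degree of longitude is 110574 × 0.5410 ≈ 59817.7 m.
So at most 0.0025° × 59817.7 ≈ 149.544 m east–west.
In feet: 149.544 m ÷ 0.3048 ≈ 490.63 ft.

491 feet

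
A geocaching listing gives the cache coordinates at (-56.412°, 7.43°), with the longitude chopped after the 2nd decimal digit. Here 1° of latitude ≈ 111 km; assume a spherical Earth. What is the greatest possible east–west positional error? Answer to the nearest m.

614 m

Truncating at 2 decimal places can drop up to a full unit in the last place, so the longitude may be off by as much as 0.01°.
At latitude 56.412° a degree of longitude spans 111000 m × cos 56.412° = 111000 × 0.5532 ≈ 61407.1 m.
Maximum E–W displacement: 0.01 × 61407.1 = 614.071 m.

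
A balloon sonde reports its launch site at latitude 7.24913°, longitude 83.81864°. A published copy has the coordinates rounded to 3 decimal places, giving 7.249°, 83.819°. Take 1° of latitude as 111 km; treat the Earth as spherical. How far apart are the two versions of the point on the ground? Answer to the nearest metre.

The latitude changed by +0.00013° and the longitude by -0.00036°.
North–south shift: 0.00013 × 111000 = 14.43 m.
East–west at this latitude: -0.00036° × 111000 × cos 7.249° ≈ -0.00036 × 110113 = -39.6406 m.
Distance: √(14.43² + 39.6406²) ≈ 42.1853 m.

42 metres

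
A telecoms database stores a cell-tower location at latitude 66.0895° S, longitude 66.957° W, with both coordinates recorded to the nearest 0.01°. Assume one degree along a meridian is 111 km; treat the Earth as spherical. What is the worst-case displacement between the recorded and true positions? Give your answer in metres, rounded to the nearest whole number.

Rounding to 2 decimal places leaves each coordinate within ±0.005° of the true value.
N–S: 0.005° × 111000 m/° = 555 m.
East–west component at 66.0895°: 0.005° × 111000 × cos 66.0895° ≈ 0.005 × 44989.3 ≈ 224.947 m.
Worst case both components are at the extreme and orthogonal: √(555² + 224.947²) ≈ 598.854 m.

599 metres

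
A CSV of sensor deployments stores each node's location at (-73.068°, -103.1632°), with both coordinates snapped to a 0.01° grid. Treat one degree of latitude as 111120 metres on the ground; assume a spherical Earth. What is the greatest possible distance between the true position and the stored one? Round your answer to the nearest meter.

With a 0.01° grid the true value lies within half a step, ±0.01°/2 = ±0.005°, of the stored one.
North–south component: 0.005° × 111120 = 555.6 m.
East–west component at 73.068°: 0.005° × 111120 × cos 73.068° ≈ 0.005 × 32362.2 ≈ 161.811 m.
Worst case both components are at the extreme and orthogonal: √(555.6² + 161.811²) ≈ 578.683 m.

579 meters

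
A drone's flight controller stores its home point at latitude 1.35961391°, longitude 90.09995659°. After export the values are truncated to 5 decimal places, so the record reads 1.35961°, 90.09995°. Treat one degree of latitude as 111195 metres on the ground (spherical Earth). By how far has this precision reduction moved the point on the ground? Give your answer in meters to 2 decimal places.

0.85 meters

The latitude changed by +0.00000391° and the longitude by +0.00000659°.
N–S: 0.00000391° × 111195 m/° = 0.434772 m.
East–west at this latitude: 0.00000659° × 111195 × cos 1.35961° ≈ 0.00000659 × 111164 = 0.732569 m.
Combined displacement = (0.434772² + 0.732569²)^½ ≈ 0.851871 m.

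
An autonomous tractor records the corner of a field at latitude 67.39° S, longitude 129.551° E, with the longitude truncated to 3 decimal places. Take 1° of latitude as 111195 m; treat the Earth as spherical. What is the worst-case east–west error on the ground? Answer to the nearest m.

43 m

Truncating at 3 decimal places can drop up to a full unit in the last place, so the longitude may be off by as much as 0.001°.
At latitude 67.39° a degree of longitude spans 111195 m × cos 67.39° = 111195 × 0.3845 ≈ 42749.6 m.
So at most 0.001° × 42749.6 ≈ 42.7496 m east–west.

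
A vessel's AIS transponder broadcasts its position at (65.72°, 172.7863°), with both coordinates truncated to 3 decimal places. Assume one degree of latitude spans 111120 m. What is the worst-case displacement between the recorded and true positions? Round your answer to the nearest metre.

Truncating at 3 decimal places can drop up to a full unit in the last place, so each coordinate may be off by as much as 0.001°.
N–S: 0.001° × 111120 m/° = 111.12 m.
East–west component at 65.72°: 0.001° × 111120 × cos 65.72° ≈ 0.001 × 45692.1 ≈ 45.6921 m.
The two errors are perpendicular, so the maximum displacement is √(111.12² + 45.6921²) ≈ 120.148 m.

120 metres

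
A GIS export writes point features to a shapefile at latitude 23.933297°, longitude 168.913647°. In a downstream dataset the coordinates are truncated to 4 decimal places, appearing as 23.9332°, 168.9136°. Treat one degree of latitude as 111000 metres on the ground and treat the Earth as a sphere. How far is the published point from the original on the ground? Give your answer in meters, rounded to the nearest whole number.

12 meters

The latitude changed by +0.000097° and the longitude by +0.000047°.
N–S: 0.000097° × 111000 m/° = 10.767 m.
E–W at 23.9332°: 0.000047° × 111000 × cos 23.9332° = 0.000047 × 111000 × 0.9140 ≈ 4.76844 m.
Combined displacement = (10.767² + 4.76844²)^½ ≈ 11.7757 m.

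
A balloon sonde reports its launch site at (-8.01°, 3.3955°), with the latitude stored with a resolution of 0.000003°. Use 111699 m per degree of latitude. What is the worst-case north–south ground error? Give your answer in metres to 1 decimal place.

0.2 metres

With a 0.000003° grid the true value lies within half a step, ±0.000003°/2 = ±1.5e-06°, of the stored one.
Along the meridian that is 1.5e-06° × 111699 m/° = 0.167549 m.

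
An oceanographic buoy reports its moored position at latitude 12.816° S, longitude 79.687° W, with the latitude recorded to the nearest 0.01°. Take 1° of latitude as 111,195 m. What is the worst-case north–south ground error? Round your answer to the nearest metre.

556 metres

Rounding to 2 decimal places leaves the latitude within ±0.005° of the true value.
So the N–S error is at most 0.005 × 111195 = 555.975 m.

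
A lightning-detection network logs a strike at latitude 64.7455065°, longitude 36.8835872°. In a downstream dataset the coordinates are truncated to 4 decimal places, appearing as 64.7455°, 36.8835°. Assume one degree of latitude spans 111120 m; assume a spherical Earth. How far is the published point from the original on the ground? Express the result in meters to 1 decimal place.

Δlat = 64.7455065 − 64.7455 = +0.0000065°; Δlon = 36.8835872 − 36.8835 = +0.0000872°.
N–S: 0.0000065° × 111120 m/° = 0.72228 m.
E–W at 64.7455°: 0.0000872° × 111120 × cos 64.7455° = 0.0000872 × 111120 × 0.4266 ≈ 4.134 m.
Combined displacement = (0.72228² + 4.134²)^½ ≈ 4.19662 m.

4.2 meters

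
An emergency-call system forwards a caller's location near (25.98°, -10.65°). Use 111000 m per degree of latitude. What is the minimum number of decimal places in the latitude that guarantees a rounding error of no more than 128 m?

One degree of latitude covers 111000 m.
N decimal places → at most half a unit in the last place, 0.5 × 10⁻ᴺ° = 111000/2 × 10⁻ᴺ m.
Need 0.5 × 111000 × 10⁻ᴺ ≤ 128 → 10⁻ᴺ ≤ 2.306e-03, so N ≥ 2.64.
So 3 decimal places suffice (55.5 m); 2 would allow up to 555 m.

3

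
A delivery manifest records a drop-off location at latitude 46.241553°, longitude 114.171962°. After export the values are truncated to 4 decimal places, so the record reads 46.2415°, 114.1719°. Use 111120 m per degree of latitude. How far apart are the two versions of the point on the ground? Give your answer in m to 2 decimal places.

Δlat = 46.241553 − 46.2415 = +0.000053°; Δlon = 114.171962 − 114.1719 = +0.000062°.
N–S: 0.000053° × 111120 m/° = 5.88936 m.
E–W at 46.2415°: 0.000062° × 111120 × cos 46.2415° = 0.000062 × 111120 × 0.6916 ≈ 4.76488 m.
Hypotenuse of the two orthogonal shifts: √(5.88936² + 4.76488²) = 7.57553 m.

7.58 m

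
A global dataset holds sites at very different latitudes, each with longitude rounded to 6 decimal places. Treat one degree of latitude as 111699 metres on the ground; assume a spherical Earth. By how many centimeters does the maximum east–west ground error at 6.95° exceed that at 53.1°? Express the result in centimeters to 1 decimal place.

2.2 centimeters

Rounding to 6 decimal places leaves the longitude within ±5e-07° of the true value.
Error at 6.95° = 5e-07° × 111699 × cos 6.95° ≈ 0.055849 × 0.9927 = 0.055439 m.
At 53.1°: 5e-07° × 111699 × cos 53.1° = 5e-07 × 111699 × 0.6004 ≈ 0.033533 m.
So the lower-latitude error exceeds the higher by 0.055439 − 0.033533 = 0.021906 m.
That is 0.021906 m = 2.1906 cm.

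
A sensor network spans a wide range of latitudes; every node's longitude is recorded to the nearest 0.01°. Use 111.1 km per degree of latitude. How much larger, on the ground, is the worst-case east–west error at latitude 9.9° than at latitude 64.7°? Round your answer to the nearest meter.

Rounding to 2 decimal places leaves the longitude within ±0.005° of the true value.
Error at 9.9° = 0.005° × 111100 × cos 9.9° ≈ 555.5 × 0.9851 = 547.23 m.
At 64.7°: 0.005° × 111100 × cos 64.7° = 0.005 × 111100 × 0.4274 ≈ 237.4 m.
So the lower-latitude error exceeds the higher by 547.23 − 237.4 = 309.83 m.

310 meters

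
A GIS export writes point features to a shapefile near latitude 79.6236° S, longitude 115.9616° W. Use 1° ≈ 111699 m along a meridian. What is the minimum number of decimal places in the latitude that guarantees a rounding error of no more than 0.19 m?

One degree of latitude covers 111699 m.
Rounding to N decimal places gives at most 0.5 × 10⁻ᴺ degrees of error, i.e. 0.5 × 10⁻ᴺ × 111699 m.
Setting 55849.5 × 10⁻ᴺ ≤ 0.19 gives 10ᴺ ≥ 2.939e+05, i.e. N ≥ 5.47.
N = 5 would give 0.558 m (too coarse); N = 6 gives 0.0558 m ≤ 0.19 m.

6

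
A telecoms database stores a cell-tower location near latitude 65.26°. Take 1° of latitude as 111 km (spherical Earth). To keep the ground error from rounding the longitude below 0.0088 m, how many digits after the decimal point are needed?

7 decimal places

At 65.26° one degree of longitude covers 111000 × cos 65.26° ≈ 111000 × 0.4185 ≈ 46453.6 m.
With N decimal places the half-ulp bound is 0.5·10⁻ᴺ°, or 0.5·10⁻ᴺ × 46453.6 m on the ground.
Need 0.5 × 46453.6 × 10⁻ᴺ ≤ 0.0088 → 10⁻ᴺ ≤ 3.789e-07, so N ≥ 6.42.
N = 6 would give 0.0232 m (too coarse); N = 7 gives 0.00232 m ≤ 0.0088 m.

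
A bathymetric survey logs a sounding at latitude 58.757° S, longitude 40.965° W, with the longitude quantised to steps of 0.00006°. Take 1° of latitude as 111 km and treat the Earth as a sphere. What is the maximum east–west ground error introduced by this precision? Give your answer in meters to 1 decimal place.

1.7 meters

With a 0.00006° grid the true value lies within half a step, ±0.00006°/2 = ±3e-05°, of the stored one.
Parallels shrink by cos φ, so at 58.757° a degree of longitude is 111000 × 0.5187 ≈ 57572.2 m.
East–west error: 3e-05° × 57572.2 m/° ≈ 1.72717 m.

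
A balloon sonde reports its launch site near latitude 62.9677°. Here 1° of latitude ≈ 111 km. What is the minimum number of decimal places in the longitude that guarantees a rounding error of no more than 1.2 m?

At 62.9677° one degree of longitude covers 111000 × cos 62.9677° ≈ 111000 × 0.4545 ≈ 50448.7 m.
N decimal places → at most half a unit in the last place, 0.5 × 10⁻ᴺ° = 50448.7/2 × 10⁻ᴺ m.
Need 0.5 × 50448.7 × 10⁻ᴺ ≤ 1.2 → 10⁻ᴺ ≤ 4.757e-05, so N ≥ 4.32.
So 5 decimal places suffice (0.252 m); 4 would allow up to 2.52 m.

5 decimal places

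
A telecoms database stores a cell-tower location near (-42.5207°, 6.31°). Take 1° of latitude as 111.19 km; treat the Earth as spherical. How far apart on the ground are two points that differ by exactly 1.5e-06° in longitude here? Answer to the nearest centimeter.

One degree of longitude here spans 111190 × cos 42.5207° = 111190 × 0.7370 ≈ 81950.7 m; 1.5e-06° of that is 0.122926 m.
That is 0.122926 m = 12.293 cm.

12 centimeters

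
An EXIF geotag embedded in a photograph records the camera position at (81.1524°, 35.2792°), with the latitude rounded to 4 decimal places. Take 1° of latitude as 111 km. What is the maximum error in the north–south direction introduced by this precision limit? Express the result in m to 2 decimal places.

Rounding to 4 decimal places leaves the latitude within ±5e-05° of the true value.
Along the meridian that is 5e-05° × 111000 m/° = 5.55 m.

5.55 m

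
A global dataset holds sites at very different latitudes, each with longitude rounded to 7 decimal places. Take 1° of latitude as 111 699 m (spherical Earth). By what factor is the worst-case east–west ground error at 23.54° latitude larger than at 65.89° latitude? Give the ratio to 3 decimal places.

2.244

Rounding to 7 decimal places leaves the longitude within ±5e-08° of the true value.
At 23.54°: 5e-08° × 111699 × cos 23.54° = 5e-08 × 111699 × 0.9168 ≈ 0.0051202 m.
At 65.89°: 5e-08° × 111699 × cos 65.89° = 5e-08 × 111699 × 0.4085 ≈ 0.0022814 m.
Ratio: 0.0051202 / 0.0022814 = cos 23.54° / cos 65.89° ≈ 2.2443.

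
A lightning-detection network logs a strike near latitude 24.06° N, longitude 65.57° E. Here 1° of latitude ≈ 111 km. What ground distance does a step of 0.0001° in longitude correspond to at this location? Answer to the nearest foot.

33 feet

One degree of longitude here spans 111000 × cos 24.06° = 111000 × 0.9131 ≈ 101356 m; 0.0001° of that is 10.1356 m.
Converting: 10.1356 m × 3.2808 ft/m ≈ 33.253 ft.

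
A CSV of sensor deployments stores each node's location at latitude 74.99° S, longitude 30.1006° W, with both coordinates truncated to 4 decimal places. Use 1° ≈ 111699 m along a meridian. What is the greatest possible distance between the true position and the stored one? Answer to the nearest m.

Truncating at 4 decimal places can drop up to a full unit in the last place, so each coordinate may be off by as much as 0.0001°.
Latitude error → 0.0001 × 111699 = 11.1699 m along the meridian.
E–W at 74.99°: 0.0001° × 111699 × cos 74.99° = 0.0001 × 111699 × 0.2590 ≈ 2.89287 m.
Combining orthogonally: (11.1699² + 2.89287²)^½ ≈ 11.5384 m.

12 m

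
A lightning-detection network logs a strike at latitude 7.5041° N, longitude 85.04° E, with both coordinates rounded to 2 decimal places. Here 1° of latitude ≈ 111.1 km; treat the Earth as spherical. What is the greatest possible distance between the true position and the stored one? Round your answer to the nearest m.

782 m

Rounding to 2 decimal places leaves each coordinate within ±0.005° of the true value.
N–S: 0.005° × 111100 m/° = 555.5 m.
Longitude error → 0.005 × 111100 × cos 7.5041° = 0.005 × 111100 × 0.9914 ≈ 550.742 m.
Combining orthogonally: (555.5² + 550.742²)^½ ≈ 782.239 m.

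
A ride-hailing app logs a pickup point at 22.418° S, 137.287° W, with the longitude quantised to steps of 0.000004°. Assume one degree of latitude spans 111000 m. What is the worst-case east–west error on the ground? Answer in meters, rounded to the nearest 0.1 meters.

With a 0.000004° grid the true value lies within half a step, ±0.000004°/2 = ±2e-06°, of the stored one.
At latitude 22.418° a degree of longitude spans 111000 m × cos 22.418° = 111000 × 0.9244 ≈ 102611 m.
So at most 2e-06° × 102611 ≈ 0.205223 m east–west.

0.2 meters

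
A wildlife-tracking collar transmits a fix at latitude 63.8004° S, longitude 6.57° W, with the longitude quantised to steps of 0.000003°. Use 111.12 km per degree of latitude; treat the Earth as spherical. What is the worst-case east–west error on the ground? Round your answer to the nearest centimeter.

With a 0.000003° grid the true value lies within half a step, ±0.000003°/2 = ±1.5e-06°, of the stored one.
Parallels shrink by cos φ, so at 63.8004° a degree of longitude is 111120 × 0.4415 ≈ 49059.4 m.
East–west error: 1.5e-06° × 49059.4 m/° ≈ 0.0735892 m.
That is 0.0735892 m = 7.3589 cm.

7 centimeters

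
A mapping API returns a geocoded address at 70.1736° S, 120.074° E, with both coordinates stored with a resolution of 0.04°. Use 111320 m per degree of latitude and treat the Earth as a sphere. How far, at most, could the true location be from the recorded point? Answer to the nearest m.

With a 0.04° grid the true value lies within half a step, ±0.04°/2 = ±0.02°, of the stored one.
North–south component: 0.02° × 111320 = 2226.4 m.
East–west component at 70.1736°: 0.02° × 111320 × cos 70.1736° ≈ 0.02 × 37756.6 ≈ 755.131 m.
Worst case both components are at the extreme and orthogonal: √(2226.4² + 755.131²) ≈ 2350.97 m.

2351 m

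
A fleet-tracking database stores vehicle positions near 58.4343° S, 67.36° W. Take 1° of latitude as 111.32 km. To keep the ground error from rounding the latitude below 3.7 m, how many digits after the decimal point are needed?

5

One degree of latitude covers 111320 m.
N decimal places → at most half a unit in the last place, 0.5 × 10⁻ᴺ° = 111320/2 × 10⁻ᴺ m.
Need 0.5 × 111320 × 10⁻ᴺ ≤ 3.7 → 10⁻ᴺ ≤ 6.648e-05, so N ≥ 4.18.
N = 4 would give 5.57 m (too coarse); N = 5 gives 0.557 m ≤ 3.7 m.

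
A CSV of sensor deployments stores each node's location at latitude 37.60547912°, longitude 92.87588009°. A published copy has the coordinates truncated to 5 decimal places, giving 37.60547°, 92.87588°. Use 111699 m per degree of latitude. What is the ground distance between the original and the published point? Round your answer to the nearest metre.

1 metres

Δlat = 37.60547912 − 37.60547 = +0.00000912°; Δlon = 92.87588009 − 92.87588 = +0.00000009°.
North–south shift: 0.00000912 × 111699 = 1.01869 m.
E–W at 37.6055°: 0.00000009° × 111699 × cos 37.6055° = 0.00000009 × 111699 × 0.7922 ≈ 0.00796423 m.
Hypotenuse of the two orthogonal shifts: √(1.01869² + 0.00796423²) = 1.01873 m.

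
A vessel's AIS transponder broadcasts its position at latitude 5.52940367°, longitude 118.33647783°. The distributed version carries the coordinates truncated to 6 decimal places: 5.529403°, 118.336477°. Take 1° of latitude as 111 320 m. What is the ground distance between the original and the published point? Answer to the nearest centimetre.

The latitude changed by +0.00000067° and the longitude by +0.00000083°.
North–south shift: 0.00000067 × 111320 = 0.0745844 m.
East–west at this latitude: 0.00000083° × 111320 × cos 5.5294° ≈ 0.00000083 × 110802 = 0.0919657 m.
Distance: √(0.0745844² + 0.0919657²) ≈ 0.118408 m.
That is 0.118408 m = 11.841 cm.

12 centimetres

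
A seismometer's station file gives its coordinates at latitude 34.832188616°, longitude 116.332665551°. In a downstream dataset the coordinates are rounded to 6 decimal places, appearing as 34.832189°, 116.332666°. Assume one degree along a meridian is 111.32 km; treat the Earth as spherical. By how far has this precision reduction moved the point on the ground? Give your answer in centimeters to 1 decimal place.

5.9 centimeters

The latitude changed by -0.000000384° and the longitude by -0.000000449°.
North–south shift: -0.000000384 × 111320 = -0.0427469 m.
E–W at 34.8322°: -0.000000449° × 111320 × cos 34.8322° = -0.000000449 × 111320 × 0.8208 ≈ -0.0410272 m.
Distance: √(0.0427469² + 0.0410272²) ≈ 0.0592497 m.
That is 0.0592497 m = 5.925 cm.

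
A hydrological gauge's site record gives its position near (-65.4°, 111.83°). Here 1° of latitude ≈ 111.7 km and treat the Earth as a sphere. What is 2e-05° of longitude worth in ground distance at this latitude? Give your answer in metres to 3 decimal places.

One degree of longitude here spans 111700 × cos 65.4° = 111700 × 0.4163 ≈ 46498.6 m; 2e-05° of that is 0.929971 m.

0.930 metres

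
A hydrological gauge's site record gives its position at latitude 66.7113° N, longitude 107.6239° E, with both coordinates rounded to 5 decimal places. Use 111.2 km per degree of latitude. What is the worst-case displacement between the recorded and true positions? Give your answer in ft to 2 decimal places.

1.96 ft

Rounding to 5 decimal places leaves each coordinate within ±5e-06° of the true value.
Latitude error → 5e-06 × 111200 = 0.556 m along the meridian.
E–W at 66.7113°: 5e-06° × 111200 × cos 66.7113° = 5e-06 × 111200 × 0.3954 ≈ 0.219823 m.
Combining orthogonally: (0.556² + 0.219823²)^½ ≈ 0.597878 m.
In feet: 0.597878 m ÷ 0.3048 ≈ 1.9615 ft.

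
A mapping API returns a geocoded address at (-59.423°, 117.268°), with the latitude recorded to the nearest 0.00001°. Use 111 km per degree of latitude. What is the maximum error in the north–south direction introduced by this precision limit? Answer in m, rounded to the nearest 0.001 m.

Rounding to 5 decimal places leaves the latitude within ±5e-06° of the true value.
North–south distance: 5e-06° × 111000 m/° = 0.555 m.

0.555 m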